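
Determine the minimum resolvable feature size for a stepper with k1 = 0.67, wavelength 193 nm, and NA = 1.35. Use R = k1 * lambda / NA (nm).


Step 1: Identify values: k1 = 0.67, lambda = 193 nm, NA = 1.35
Step 2: R = k1 * lambda / NA
R = 0.67 * 193 / 1.35
R = 95.8 nm


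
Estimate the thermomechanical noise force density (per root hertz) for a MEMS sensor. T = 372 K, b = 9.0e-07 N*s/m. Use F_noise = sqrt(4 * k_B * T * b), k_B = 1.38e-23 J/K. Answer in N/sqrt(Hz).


Step 1: Compute 4 * k_B * T * b
= 4 * 1.38e-23 * 372 * 9.0e-07
= 1.8481e-26 N^2/Hz
Step 2: F_noise = sqrt(1.8481e-26)
F_noise = 1.36e-13 N/sqrt(Hz)


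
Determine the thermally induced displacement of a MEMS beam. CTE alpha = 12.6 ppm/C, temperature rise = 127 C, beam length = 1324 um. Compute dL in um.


Step 1: Convert CTE: alpha = 12.6 ppm/C = 12.6e-6 /C
Step 2: dL = 12.6e-6 * 127 * 1324
dL = 2.1187 um


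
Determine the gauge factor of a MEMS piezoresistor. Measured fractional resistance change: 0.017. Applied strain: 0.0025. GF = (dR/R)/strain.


Step 1: Identify values.
dR/R = 0.017, strain = 0.0025
Step 2: GF = (dR/R) / strain = 0.017 / 0.0025
GF = 6.8


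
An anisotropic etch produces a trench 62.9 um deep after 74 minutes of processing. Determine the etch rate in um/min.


Step 1: Etch rate = depth / time
Step 2: rate = 62.9 / 74
rate = 0.85 um/min


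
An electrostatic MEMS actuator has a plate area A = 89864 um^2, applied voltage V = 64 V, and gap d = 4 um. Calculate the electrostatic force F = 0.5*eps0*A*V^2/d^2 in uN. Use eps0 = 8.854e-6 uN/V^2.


Step 1: Identify parameters.
eps0 = 8.854e-6 uN/V^2, A = 89864 um^2, V = 64 V, d = 4 um
Step 2: Compute V^2 = 64^2 = 4096
Step 3: Compute d^2 = 4^2 = 16
Step 4: F = 0.5 * 8.854e-6 * 89864 * 4096 / 16
F = 101.844 uN


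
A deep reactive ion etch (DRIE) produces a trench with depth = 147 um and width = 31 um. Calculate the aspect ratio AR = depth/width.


Step 1: AR = depth / width
Step 2: AR = 147 / 31
AR = 4.7


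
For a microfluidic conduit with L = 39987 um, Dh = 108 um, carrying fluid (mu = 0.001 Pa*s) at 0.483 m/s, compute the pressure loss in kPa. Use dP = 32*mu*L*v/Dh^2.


Step 1: Convert to SI: L = 39987e-6 m, Dh = 108e-6 m
Step 2: dP = 32 * 0.001 * 39987e-6 * 0.483 / (108e-6)^2
Step 3: dP = 52986.89 Pa
Step 4: Convert to kPa: dP = 52.99 kPa


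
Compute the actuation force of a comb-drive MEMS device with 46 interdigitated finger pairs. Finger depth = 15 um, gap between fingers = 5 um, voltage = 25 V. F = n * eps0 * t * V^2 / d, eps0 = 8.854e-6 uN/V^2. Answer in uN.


Step 1: Parameters: n=46, eps0=8.854e-6 uN/V^2, t=15 um, V=25 V, d=5 um
Step 2: V^2 = 625
Step 3: F = 46 * 8.854e-6 * 15 * 625 / 5
F = 0.764 uN


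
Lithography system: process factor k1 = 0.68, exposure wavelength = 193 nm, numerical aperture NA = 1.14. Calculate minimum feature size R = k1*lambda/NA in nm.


Step 1: Identify values: k1 = 0.68, lambda = 193 nm, NA = 1.14
Step 2: R = k1 * lambda / NA
R = 0.68 * 193 / 1.14
R = 115.1 nm


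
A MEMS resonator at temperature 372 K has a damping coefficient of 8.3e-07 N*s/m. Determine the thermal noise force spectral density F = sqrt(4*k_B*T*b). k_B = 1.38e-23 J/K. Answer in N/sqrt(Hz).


Step 1: Compute 4 * k_B * T * b
= 4 * 1.38e-23 * 372 * 8.3e-07
= 1.7044e-26 N^2/Hz
Step 2: F_noise = sqrt(1.7044e-26)
F_noise = 1.31e-13 N/sqrt(Hz)


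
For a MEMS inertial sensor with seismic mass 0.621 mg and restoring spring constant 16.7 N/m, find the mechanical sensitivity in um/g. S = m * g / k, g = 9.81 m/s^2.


Step 1: Convert mass: m = 0.621 mg = 6.21e-07 kg
Step 2: S = m * g / k = 6.21e-07 * 9.81 / 16.7
Step 3: S = 3.65e-07 m/g
Step 4: Convert to um/g: S = 0.365 um/g


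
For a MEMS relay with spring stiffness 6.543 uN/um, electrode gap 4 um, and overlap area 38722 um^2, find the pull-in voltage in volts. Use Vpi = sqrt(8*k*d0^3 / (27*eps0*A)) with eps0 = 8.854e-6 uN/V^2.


Step 1: Compute numerator: 8 * k * d0^3 = 8 * 6.543 * 4^3 = 3350.016
Step 2: Compute denominator: 27 * eps0 * A = 27 * 8.854e-6 * 38722 = 9.256804
Step 3: Vpi = sqrt(3350.016 / 9.256804)
Vpi = 19.02 V


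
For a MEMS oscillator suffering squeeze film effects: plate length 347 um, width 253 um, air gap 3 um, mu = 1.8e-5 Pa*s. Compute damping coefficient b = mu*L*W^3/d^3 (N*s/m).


Step 1: Convert to SI.
L = 347e-6 m, W = 253e-6 m, d = 3e-6 m
Step 2: W^3 = (253e-6)^3 = 1.62e-11 m^3
Step 3: d^3 = (3e-6)^3 = 2.70e-17 m^3
Step 4: b = 1.8e-5 * 347e-6 * 1.62e-11 / 2.70e-17
b = 3.75e-03 N*s/m


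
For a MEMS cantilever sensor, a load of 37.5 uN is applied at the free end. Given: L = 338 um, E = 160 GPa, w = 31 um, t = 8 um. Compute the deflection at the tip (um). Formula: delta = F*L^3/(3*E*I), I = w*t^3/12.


Step 1: Calculate the second moment of area.
I = w * t^3 / 12 = 31 * 8^3 / 12 = 1322.6667 um^4
Step 2: Convert E to consistent units (1 GPa = 1000 uN/um^2).
E = 160 GPa = 160000 uN/um^2
Step 3: Calculate tip deflection.
delta = F * L^3 / (3 * E * I)
delta = 37.5 * 338^3 / (3 * 160000 * 1322.6667)
delta = 2.2808 um


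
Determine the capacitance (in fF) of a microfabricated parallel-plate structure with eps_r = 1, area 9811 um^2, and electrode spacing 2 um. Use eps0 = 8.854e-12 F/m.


Step 1: Convert area to m^2: A = 9811e-12 m^2
Step 2: Convert gap to m: d = 2e-6 m
Step 3: C = eps0 * eps_r * A / d
C = 8.854e-12 * 1 * 9811e-12 / 2e-6
Step 4: Convert to fF (multiply by 1e15).
C = 43.43 fF


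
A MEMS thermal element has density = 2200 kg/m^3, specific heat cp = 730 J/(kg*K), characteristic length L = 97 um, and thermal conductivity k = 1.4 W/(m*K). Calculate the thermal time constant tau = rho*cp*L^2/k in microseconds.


Step 1: Convert L to m: L = 97e-6 m
Step 2: L^2 = (97e-6)^2 = 9.409e-09 m^2
Step 3: tau = 2200 * 730 * 9.409e-09 / 1.4 = 1.079346714e-02 s
Step 4: Convert to microseconds (multiply by 1e6).
tau = 10793.467 us


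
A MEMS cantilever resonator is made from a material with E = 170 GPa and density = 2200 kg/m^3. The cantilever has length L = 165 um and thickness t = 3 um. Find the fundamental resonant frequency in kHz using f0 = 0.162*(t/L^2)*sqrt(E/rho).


Step 1: Convert units to SI.
t_SI = 3e-6 m, L_SI = 165e-6 m
Step 2: Calculate sqrt(E/rho).
sqrt(170e9 / 2200) = 8790.49 m/s
Step 3: Compute f0.
f0 = 0.162 * 3e-6 / (165e-6)^2 * 8790.49 = 156921.1 Hz = 156.92 kHz


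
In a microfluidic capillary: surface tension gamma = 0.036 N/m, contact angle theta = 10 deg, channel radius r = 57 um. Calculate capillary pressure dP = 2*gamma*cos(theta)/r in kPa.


Step 1: cos(10 deg) = 0.9848
Step 2: Convert r to m: r = 57e-6 m
Step 3: dP = 2 * 0.036 * 0.9848 / 57e-6 = 1244.0 Pa
Step 4: Convert Pa to kPa (divide by 1000).
dP = 1.24 kPa


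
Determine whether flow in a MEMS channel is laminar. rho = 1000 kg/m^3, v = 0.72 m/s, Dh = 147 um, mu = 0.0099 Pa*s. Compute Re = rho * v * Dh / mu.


Step 1: Convert Dh to meters: Dh = 147e-6 m
Step 2: Re = rho * v * Dh / mu
Re = 1000 * 0.72 * 147e-6 / 0.0099
Re = 10.691
Since Re = 10.691 is below ~2300, the flow is laminar.


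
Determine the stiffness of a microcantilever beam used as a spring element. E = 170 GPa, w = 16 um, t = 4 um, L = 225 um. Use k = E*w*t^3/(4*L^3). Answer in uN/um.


Step 1: Convert E to consistent units (1 GPa = 1000 uN/um^2).
E = 170 GPa = 170000 uN/um^2
Step 2: Compute t^3 = 4^3 = 64
Step 3: Compute L^3 = 225^3 = 11390625
Step 4: k = 170000 * 16 * 64 / (4 * 11390625)
k = 3.8207 uN/um


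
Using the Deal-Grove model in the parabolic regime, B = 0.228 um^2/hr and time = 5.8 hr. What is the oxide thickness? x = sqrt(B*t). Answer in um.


Step 1: Compute B*t = 0.228 * 5.8 = 1.3224
Step 2: x = sqrt(1.3224)
x = 1.15 um


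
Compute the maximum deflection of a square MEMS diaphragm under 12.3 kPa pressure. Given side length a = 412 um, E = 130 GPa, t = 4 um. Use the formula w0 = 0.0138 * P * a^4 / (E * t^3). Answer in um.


Step 1: Convert pressure to compatible units (E is in GPa, so P in GPa).
P = 12.3 kPa = 12.3e-6 GPa
Step 2: Compute numerator: 0.0138 * P * a^4.
a^4 = 412^4 = 28813025536
numerator = 0.0138 * 12.3e-6 * 28813025536 = 4.89072e+03
Step 3: Compute denominator: E * t^3 = 130 * 4^3 = 8320
Step 4: w0 = numerator / denominator = 4.89072e+03 / 8320 = 0.5878 um


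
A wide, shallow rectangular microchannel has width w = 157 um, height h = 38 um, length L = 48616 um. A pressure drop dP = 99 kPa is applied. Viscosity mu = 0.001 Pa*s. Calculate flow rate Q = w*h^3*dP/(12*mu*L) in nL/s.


Step 1: Convert all dimensions to SI (meters).
w = 157e-6 m, h = 38e-6 m, L = 48616e-6 m, dP = 99e3 Pa
Step 2: Q = w * h^3 * dP / (12 * mu * L)
Q = 157e-6 * (38e-6)^3 * 99e3 / (12 * 0.001 * 48616e-6) = 1.46192525e-09 m^3/s
Step 3: Convert Q from m^3/s to nL/s (1 m^3 = 1e12 nL, so multiply by 1e12).
Q = 1461.925 nL/s


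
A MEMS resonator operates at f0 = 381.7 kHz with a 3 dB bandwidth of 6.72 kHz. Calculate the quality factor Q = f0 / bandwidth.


Step 1: Q = f0 / bandwidth
Step 2: Q = 381.7 / 6.72
Q = 56.8


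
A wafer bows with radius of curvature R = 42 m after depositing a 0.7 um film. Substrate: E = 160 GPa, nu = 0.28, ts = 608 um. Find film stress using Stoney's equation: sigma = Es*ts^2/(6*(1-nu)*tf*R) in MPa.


Step 1: Compute numerator: Es * ts^2 = 160 * 608^2 = 59146240 (GPa*um^2)
Step 2: Compute denominator (R in um): 6*(1-nu)*tf*R = 6*0.72*0.7*42e6 = 127008000.0 (um^2)
Step 3: sigma (GPa) = 59146240 / 127008000.0 = 4.65689e-01 GPa
Step 4: Convert to MPa (x1000): sigma = 465.7 MPa


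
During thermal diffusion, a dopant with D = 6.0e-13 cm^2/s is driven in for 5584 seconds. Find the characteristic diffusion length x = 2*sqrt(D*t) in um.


Step 1: Compute D*t = 6.0e-13 * 5584 = 3.3504e-09 cm^2
Step 2: sqrt(D*t) = 5.78826e-05 cm
Step 3: x = 2 * 5.78826e-05 cm = 1.157652e-04 cm
Step 4: Convert to um (1 cm = 1e4 um): x = 1.158 um


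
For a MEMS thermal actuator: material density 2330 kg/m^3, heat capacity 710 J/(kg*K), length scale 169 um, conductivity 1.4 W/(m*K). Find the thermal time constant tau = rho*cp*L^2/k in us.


Step 1: Convert L to m: L = 169e-6 m
Step 2: L^2 = (169e-6)^2 = 2.8561e-08 m^2
Step 3: tau = 2330 * 710 * 2.8561e-08 / 1.4 = 3.374890164e-02 s
Step 4: Convert to microseconds (multiply by 1e6).
tau = 33748.902 us


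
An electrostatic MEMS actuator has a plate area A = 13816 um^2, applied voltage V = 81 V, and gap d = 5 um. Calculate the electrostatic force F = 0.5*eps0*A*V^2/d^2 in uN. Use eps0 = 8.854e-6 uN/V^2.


Step 1: Identify parameters.
eps0 = 8.854e-6 uN/V^2, A = 13816 um^2, V = 81 V, d = 5 um
Step 2: Compute V^2 = 81^2 = 6561
Step 3: Compute d^2 = 5^2 = 25
Step 4: F = 0.5 * 8.854e-6 * 13816 * 6561 / 25
F = 16.052 uN


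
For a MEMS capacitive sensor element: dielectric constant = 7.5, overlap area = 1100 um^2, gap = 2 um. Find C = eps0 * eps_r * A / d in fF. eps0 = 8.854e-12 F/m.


Step 1: Convert area to m^2: A = 1100e-12 m^2
Step 2: Convert gap to m: d = 2e-6 m
Step 3: C = eps0 * eps_r * A / d
C = 8.854e-12 * 7.5 * 1100e-12 / 2e-6
Step 4: Convert to fF (multiply by 1e15).
C = 36.52 fF


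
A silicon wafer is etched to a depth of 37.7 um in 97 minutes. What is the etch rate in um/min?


Step 1: Etch rate = depth / time
Step 2: rate = 37.7 / 97
rate = 0.389 um/min


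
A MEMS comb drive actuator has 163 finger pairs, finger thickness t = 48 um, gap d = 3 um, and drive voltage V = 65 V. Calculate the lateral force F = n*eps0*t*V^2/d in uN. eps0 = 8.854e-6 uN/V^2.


Step 1: Parameters: n=163, eps0=8.854e-6 uN/V^2, t=48 um, V=65 V, d=3 um
Step 2: V^2 = 4225
Step 3: F = 163 * 8.854e-6 * 48 * 4225 / 3
F = 97.56 uN


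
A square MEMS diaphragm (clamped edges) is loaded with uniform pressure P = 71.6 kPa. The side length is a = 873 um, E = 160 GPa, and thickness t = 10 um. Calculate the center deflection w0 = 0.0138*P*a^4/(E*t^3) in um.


Step 1: Convert pressure to compatible units (E is in GPa, so P in GPa).
P = 71.6 kPa = 71.6e-6 GPa
Step 2: Compute numerator: 0.0138 * P * a^4.
a^4 = 873^4 = 580840612641
numerator = 0.0138 * 71.6e-6 * 580840612641 = 5.73917e+05
Step 3: Compute denominator: E * t^3 = 160 * 10^3 = 160000
Step 4: w0 = numerator / denominator = 5.73917e+05 / 160000 = 3.587 um


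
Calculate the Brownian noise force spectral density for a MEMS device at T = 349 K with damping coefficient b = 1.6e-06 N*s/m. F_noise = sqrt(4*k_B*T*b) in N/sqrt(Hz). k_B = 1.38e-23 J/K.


Step 1: Compute 4 * k_B * T * b
= 4 * 1.38e-23 * 349 * 1.6e-06
= 3.0824e-26 N^2/Hz
Step 2: F_noise = sqrt(3.0824e-26)
F_noise = 1.76e-13 N/sqrt(Hz)


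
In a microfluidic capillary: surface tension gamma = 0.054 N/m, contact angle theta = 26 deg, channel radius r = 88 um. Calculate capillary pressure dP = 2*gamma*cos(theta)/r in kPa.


Step 1: cos(26 deg) = 0.8988
Step 2: Convert r to m: r = 88e-6 m
Step 3: dP = 2 * 0.054 * 0.8988 / 88e-6 = 1103.1 Pa
Step 4: Convert Pa to kPa (divide by 1000).
dP = 1.1 kPa


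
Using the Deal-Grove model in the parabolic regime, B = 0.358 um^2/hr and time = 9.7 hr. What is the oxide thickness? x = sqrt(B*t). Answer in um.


Step 1: Compute B*t = 0.358 * 9.7 = 3.4726
Step 2: x = sqrt(3.4726)
x = 1.863 um


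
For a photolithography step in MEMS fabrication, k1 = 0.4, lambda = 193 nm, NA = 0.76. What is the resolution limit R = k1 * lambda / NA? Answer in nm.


Step 1: Identify values: k1 = 0.4, lambda = 193 nm, NA = 0.76
Step 2: R = k1 * lambda / NA
R = 0.4 * 193 / 0.76
R = 101.6 nm


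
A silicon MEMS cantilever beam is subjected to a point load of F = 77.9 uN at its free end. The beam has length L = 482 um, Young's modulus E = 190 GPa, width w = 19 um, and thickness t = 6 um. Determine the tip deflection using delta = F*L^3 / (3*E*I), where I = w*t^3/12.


Step 1: Calculate the second moment of area.
I = w * t^3 / 12 = 19 * 6^3 / 12 = 342.0 um^4
Step 2: Convert E to consistent units (1 GPa = 1000 uN/um^2).
E = 190 GPa = 190000 uN/um^2
Step 3: Calculate tip deflection.
delta = F * L^3 / (3 * E * I)
delta = 77.9 * 482^3 / (3 * 190000 * 342.0)
delta = 44.7484 um


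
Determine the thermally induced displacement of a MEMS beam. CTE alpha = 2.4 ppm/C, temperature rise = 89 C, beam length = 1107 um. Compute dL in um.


Step 1: Convert CTE: alpha = 2.4 ppm/C = 2.4e-6 /C
Step 2: dL = 2.4e-6 * 89 * 1107
dL = 0.2365 um


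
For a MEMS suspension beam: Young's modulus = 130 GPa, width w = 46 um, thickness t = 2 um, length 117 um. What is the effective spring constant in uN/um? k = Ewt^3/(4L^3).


Step 1: Convert E to consistent units (1 GPa = 1000 uN/um^2).
E = 130 GPa = 130000 uN/um^2
Step 2: Compute t^3 = 2^3 = 8
Step 3: Compute L^3 = 117^3 = 1601613
Step 4: k = 130000 * 46 * 8 / (4 * 1601613)
k = 7.4675 uN/um


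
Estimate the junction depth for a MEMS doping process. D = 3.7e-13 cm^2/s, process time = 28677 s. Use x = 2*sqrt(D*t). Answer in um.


Step 1: Compute D*t = 3.7e-13 * 28677 = 1.061049e-08 cm^2
Step 2: sqrt(D*t) = 1.0301e-04 cm
Step 3: x = 2 * 1.0301e-04 cm = 2.0602e-04 cm
Step 4: Convert to um (1 cm = 1e4 um): x = 2.06 um


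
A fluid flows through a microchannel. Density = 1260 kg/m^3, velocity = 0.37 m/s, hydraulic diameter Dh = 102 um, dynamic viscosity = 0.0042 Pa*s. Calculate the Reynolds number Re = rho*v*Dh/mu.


Step 1: Convert Dh to meters: Dh = 102e-6 m
Step 2: Re = rho * v * Dh / mu
Re = 1260 * 0.37 * 102e-6 / 0.0042
Re = 11.322


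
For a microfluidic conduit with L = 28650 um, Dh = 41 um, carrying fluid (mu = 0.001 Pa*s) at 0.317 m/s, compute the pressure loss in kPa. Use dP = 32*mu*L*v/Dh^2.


Step 1: Convert to SI: L = 28650e-6 m, Dh = 41e-6 m
Step 2: dP = 32 * 0.001 * 28650e-6 * 0.317 / (41e-6)^2
Step 3: dP = 172888.52 Pa
Step 4: Convert to kPa: dP = 172.89 kPa


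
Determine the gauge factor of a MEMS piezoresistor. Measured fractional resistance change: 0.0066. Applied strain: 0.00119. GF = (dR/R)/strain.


Step 1: Identify values.
dR/R = 0.0066, strain = 0.00119
Step 2: GF = (dR/R) / strain = 0.0066 / 0.00119
GF = 5.5


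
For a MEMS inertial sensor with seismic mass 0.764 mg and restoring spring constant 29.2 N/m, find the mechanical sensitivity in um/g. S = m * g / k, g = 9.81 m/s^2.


Step 1: Convert mass: m = 0.764 mg = 7.64e-07 kg
Step 2: S = m * g / k = 7.64e-07 * 9.81 / 29.2
Step 3: S = 2.57e-07 m/g
Step 4: Convert to um/g: S = 0.257 um/g


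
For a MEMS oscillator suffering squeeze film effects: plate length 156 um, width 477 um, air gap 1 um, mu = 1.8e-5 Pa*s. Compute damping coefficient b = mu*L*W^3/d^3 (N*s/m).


Step 1: Convert to SI.
L = 156e-6 m, W = 477e-6 m, d = 1e-6 m
Step 2: W^3 = (477e-6)^3 = 1.09e-10 m^3
Step 3: d^3 = (1e-6)^3 = 1.00e-18 m^3
Step 4: b = 1.8e-5 * 156e-6 * 1.09e-10 / 1.00e-18
b = 3.05e-01 N*s/m


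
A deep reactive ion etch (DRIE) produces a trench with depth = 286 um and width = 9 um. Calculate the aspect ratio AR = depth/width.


Step 1: AR = depth / width
Step 2: AR = 286 / 9
AR = 31.8


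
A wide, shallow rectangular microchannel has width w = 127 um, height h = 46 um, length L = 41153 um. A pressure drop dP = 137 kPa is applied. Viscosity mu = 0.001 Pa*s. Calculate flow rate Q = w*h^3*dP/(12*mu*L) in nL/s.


Step 1: Convert all dimensions to SI (meters).
w = 127e-6 m, h = 46e-6 m, L = 41153e-6 m, dP = 137e3 Pa
Step 2: Q = w * h^3 * dP / (12 * mu * L)
Q = 127e-6 * (46e-6)^3 * 137e3 / (12 * 0.001 * 41153e-6) = 3.42937547e-09 m^3/s
Step 3: Convert Q from m^3/s to nL/s (1 m^3 = 1e12 nL, so multiply by 1e12).
Q = 3429.375 nL/s


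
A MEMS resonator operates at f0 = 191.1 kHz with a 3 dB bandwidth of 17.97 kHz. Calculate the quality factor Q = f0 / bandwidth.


Step 1: Q = f0 / bandwidth
Step 2: Q = 191.1 / 17.97
Q = 10.6


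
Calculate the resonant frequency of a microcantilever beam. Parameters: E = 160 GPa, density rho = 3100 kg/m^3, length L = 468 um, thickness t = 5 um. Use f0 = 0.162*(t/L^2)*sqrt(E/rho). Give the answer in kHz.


Step 1: Convert units to SI.
t_SI = 5e-6 m, L_SI = 468e-6 m
Step 2: Calculate sqrt(E/rho).
sqrt(160e9 / 3100) = 7184.21 m/s
Step 3: Compute f0.
f0 = 0.162 * 5e-6 / (468e-6)^2 * 7184.21 = 26568.8 Hz = 26.57 kHz


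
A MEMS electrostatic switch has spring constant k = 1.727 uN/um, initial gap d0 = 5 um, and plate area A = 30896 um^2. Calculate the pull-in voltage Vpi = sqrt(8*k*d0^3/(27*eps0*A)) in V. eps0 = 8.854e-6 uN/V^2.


Step 1: Compute numerator: 8 * k * d0^3 = 8 * 1.727 * 5^3 = 1727.0
Step 2: Compute denominator: 27 * eps0 * A = 27 * 8.854e-6 * 30896 = 7.385936
Step 3: Vpi = sqrt(1727.0 / 7.385936)
Vpi = 15.29 V


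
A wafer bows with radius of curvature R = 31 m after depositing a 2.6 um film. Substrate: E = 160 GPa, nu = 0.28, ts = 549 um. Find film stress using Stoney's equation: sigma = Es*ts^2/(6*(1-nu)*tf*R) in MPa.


Step 1: Compute numerator: Es * ts^2 = 160 * 549^2 = 48224160 (GPa*um^2)
Step 2: Compute denominator (R in um): 6*(1-nu)*tf*R = 6*0.72*2.6*31e6 = 348192000.0 (um^2)
Step 3: sigma (GPa) = 48224160 / 348192000.0 = 1.38499e-01 GPa
Step 4: Convert to MPa (x1000): sigma = 138.5 MPa


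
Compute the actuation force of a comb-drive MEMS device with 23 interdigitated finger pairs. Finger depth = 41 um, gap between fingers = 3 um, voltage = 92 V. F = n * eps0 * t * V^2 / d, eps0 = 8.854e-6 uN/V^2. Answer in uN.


Step 1: Parameters: n=23, eps0=8.854e-6 uN/V^2, t=41 um, V=92 V, d=3 um
Step 2: V^2 = 8464
Step 3: F = 23 * 8.854e-6 * 41 * 8464 / 3
F = 23.556 uN


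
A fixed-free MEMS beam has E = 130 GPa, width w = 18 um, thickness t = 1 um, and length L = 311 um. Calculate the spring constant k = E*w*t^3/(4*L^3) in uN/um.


Step 1: Convert E to consistent units (1 GPa = 1000 uN/um^2).
E = 130 GPa = 130000 uN/um^2
Step 2: Compute t^3 = 1^3 = 1
Step 3: Compute L^3 = 311^3 = 30080231
Step 4: k = 130000 * 18 * 1 / (4 * 30080231)
k = 0.0194 uN/um


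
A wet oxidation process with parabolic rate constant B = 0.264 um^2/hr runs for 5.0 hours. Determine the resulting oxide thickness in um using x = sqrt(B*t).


Step 1: Compute B*t = 0.264 * 5.0 = 1.32
Step 2: x = sqrt(1.32)
x = 1.149 um


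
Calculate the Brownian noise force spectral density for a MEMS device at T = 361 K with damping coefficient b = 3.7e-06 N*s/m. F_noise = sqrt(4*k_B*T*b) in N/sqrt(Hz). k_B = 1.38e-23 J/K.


Step 1: Compute 4 * k_B * T * b
= 4 * 1.38e-23 * 361 * 3.7e-06
= 7.3731e-26 N^2/Hz
Step 2: F_noise = sqrt(7.3731e-26)
F_noise = 2.72e-13 N/sqrt(Hz)


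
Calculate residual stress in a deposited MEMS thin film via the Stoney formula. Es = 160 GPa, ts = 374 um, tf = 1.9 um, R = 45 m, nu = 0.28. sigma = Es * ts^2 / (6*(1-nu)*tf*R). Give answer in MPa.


Step 1: Compute numerator: Es * ts^2 = 160 * 374^2 = 22380160 (GPa*um^2)
Step 2: Compute denominator (R in um): 6*(1-nu)*tf*R = 6*0.72*1.9*45e6 = 369360000.0 (um^2)
Step 3: sigma (GPa) = 22380160 / 369360000.0 = 6.0592e-02 GPa
Step 4: Convert to MPa (x1000): sigma = 60.6 MPa


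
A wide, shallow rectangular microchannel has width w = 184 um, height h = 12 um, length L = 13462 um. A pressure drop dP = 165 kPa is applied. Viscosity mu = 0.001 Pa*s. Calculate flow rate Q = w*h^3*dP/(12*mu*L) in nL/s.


Step 1: Convert all dimensions to SI (meters).
w = 184e-6 m, h = 12e-6 m, L = 13462e-6 m, dP = 165e3 Pa
Step 2: Q = w * h^3 * dP / (12 * mu * L)
Q = 184e-6 * (12e-6)^3 * 165e3 / (12 * 0.001 * 13462e-6) = 3.2475412e-10 m^3/s
Step 3: Convert Q from m^3/s to nL/s (1 m^3 = 1e12 nL, so multiply by 1e12).
Q = 324.754 nL/s


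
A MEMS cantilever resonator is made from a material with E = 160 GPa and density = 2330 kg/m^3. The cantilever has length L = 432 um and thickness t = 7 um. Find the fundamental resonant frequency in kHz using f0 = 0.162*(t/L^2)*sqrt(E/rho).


Step 1: Convert units to SI.
t_SI = 7e-6 m, L_SI = 432e-6 m
Step 2: Calculate sqrt(E/rho).
sqrt(160e9 / 2330) = 8286.71 m/s
Step 3: Compute f0.
f0 = 0.162 * 7e-6 / (432e-6)^2 * 8286.71 = 50353.3 Hz = 50.35 kHz


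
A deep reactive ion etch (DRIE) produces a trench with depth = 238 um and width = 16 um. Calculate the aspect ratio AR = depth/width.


Step 1: AR = depth / width
Step 2: AR = 238 / 16
AR = 14.9


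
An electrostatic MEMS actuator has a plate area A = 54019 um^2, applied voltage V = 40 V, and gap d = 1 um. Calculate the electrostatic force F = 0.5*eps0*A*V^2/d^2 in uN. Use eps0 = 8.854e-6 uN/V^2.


Step 1: Identify parameters.
eps0 = 8.854e-6 uN/V^2, A = 54019 um^2, V = 40 V, d = 1 um
Step 2: Compute V^2 = 40^2 = 1600
Step 3: Compute d^2 = 1^2 = 1
Step 4: F = 0.5 * 8.854e-6 * 54019 * 1600 / 1
F = 382.627 uN


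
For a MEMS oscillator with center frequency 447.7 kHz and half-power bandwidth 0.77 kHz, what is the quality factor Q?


Step 1: Q = f0 / bandwidth
Step 2: Q = 447.7 / 0.77
Q = 581.4


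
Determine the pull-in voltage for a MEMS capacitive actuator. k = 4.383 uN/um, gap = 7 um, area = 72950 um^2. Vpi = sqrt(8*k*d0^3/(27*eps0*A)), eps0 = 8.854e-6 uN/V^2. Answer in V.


Step 1: Compute numerator: 8 * k * d0^3 = 8 * 4.383 * 7^3 = 12026.952
Step 2: Compute denominator: 27 * eps0 * A = 27 * 8.854e-6 * 72950 = 17.439281
Step 3: Vpi = sqrt(12026.952 / 17.439281)
Vpi = 26.26 V


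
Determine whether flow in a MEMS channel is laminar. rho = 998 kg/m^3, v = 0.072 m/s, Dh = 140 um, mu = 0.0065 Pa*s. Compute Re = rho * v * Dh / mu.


Step 1: Convert Dh to meters: Dh = 140e-6 m
Step 2: Re = rho * v * Dh / mu
Re = 998 * 0.072 * 140e-6 / 0.0065
Re = 1.548
Since Re = 1.548 is below ~2300, the flow is laminar.


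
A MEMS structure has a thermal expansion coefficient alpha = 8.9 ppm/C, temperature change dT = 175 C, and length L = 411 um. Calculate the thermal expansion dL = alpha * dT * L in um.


Step 1: Convert CTE: alpha = 8.9 ppm/C = 8.9e-6 /C
Step 2: dL = 8.9e-6 * 175 * 411
dL = 0.6401 um


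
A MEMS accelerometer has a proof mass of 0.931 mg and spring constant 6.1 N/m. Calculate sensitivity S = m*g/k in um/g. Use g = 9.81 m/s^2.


Step 1: Convert mass: m = 0.931 mg = 9.31e-07 kg
Step 2: S = m * g / k = 9.31e-07 * 9.81 / 6.1
Step 3: S = 1.50e-06 m/g
Step 4: Convert to um/g: S = 1.497 um/g


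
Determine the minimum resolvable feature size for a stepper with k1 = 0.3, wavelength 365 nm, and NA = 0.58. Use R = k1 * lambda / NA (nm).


Step 1: Identify values: k1 = 0.3, lambda = 365 nm, NA = 0.58
Step 2: R = k1 * lambda / NA
R = 0.3 * 365 / 0.58
R = 188.8 nm


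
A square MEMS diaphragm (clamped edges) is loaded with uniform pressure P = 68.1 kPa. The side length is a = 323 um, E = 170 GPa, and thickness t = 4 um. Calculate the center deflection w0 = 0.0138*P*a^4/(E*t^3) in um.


Step 1: Convert pressure to compatible units (E is in GPa, so P in GPa).
P = 68.1 kPa = 68.1e-6 GPa
Step 2: Compute numerator: 0.0138 * P * a^4.
a^4 = 323^4 = 10884540241
numerator = 0.0138 * 68.1e-6 * 10884540241 = 1.02291e+04
Step 3: Compute denominator: E * t^3 = 170 * 4^3 = 10880
Step 4: w0 = numerator / denominator = 1.02291e+04 / 10880 = 0.9402 um


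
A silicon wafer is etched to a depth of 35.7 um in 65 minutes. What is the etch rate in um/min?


Step 1: Etch rate = depth / time
Step 2: rate = 35.7 / 65
rate = 0.549 um/min


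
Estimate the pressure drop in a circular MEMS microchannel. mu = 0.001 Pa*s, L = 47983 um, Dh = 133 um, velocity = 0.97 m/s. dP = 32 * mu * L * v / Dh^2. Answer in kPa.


Step 1: Convert to SI: L = 47983e-6 m, Dh = 133e-6 m
Step 2: dP = 32 * 0.001 * 47983e-6 * 0.97 / (133e-6)^2
Step 3: dP = 84198.79 Pa
Step 4: Convert to kPa: dP = 84.2 kPa


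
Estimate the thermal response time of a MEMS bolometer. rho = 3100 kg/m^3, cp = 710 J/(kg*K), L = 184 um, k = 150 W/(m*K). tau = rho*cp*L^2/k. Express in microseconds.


Step 1: Convert L to m: L = 184e-6 m
Step 2: L^2 = (184e-6)^2 = 3.3856e-08 m^2
Step 3: tau = 3100 * 710 * 3.3856e-08 / 150 = 4.967804e-04 s
Step 4: Convert to microseconds (multiply by 1e6).
tau = 496.78 us


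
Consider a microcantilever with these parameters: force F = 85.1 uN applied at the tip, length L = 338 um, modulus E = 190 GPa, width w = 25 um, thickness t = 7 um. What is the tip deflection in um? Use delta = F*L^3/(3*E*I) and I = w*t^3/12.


Step 1: Calculate the second moment of area.
I = w * t^3 / 12 = 25 * 7^3 / 12 = 714.5833 um^4
Step 2: Convert E to consistent units (1 GPa = 1000 uN/um^2).
E = 190 GPa = 190000 uN/um^2
Step 3: Calculate tip deflection.
delta = F * L^3 / (3 * E * I)
delta = 85.1 * 338^3 / (3 * 190000 * 714.5833)
delta = 8.0677 um


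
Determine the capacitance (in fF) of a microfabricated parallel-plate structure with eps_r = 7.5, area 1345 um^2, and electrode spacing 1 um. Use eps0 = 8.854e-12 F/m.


Step 1: Convert area to m^2: A = 1345e-12 m^2
Step 2: Convert gap to m: d = 1e-6 m
Step 3: C = eps0 * eps_r * A / d
C = 8.854e-12 * 7.5 * 1345e-12 / 1e-6
Step 4: Convert to fF (multiply by 1e15).
C = 89.31 fF


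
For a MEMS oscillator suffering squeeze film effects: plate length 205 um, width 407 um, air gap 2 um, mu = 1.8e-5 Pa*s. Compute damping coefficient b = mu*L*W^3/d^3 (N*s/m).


Step 1: Convert to SI.
L = 205e-6 m, W = 407e-6 m, d = 2e-6 m
Step 2: W^3 = (407e-6)^3 = 6.74e-11 m^3
Step 3: d^3 = (2e-6)^3 = 8.00e-18 m^3
Step 4: b = 1.8e-5 * 205e-6 * 6.74e-11 / 8.00e-18
b = 3.11e-02 N*s/m


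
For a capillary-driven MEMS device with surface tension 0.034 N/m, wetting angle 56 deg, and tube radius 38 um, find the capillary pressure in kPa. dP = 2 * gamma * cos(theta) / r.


Step 1: cos(56 deg) = 0.5592
Step 2: Convert r to m: r = 38e-6 m
Step 3: dP = 2 * 0.034 * 0.5592 / 38e-6 = 1000.7 Pa
Step 4: Convert Pa to kPa (divide by 1000).
dP = 1.0 kPa


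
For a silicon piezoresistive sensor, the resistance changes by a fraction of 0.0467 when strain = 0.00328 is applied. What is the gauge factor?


Step 1: Identify values.
dR/R = 0.0467, strain = 0.00328
Step 2: GF = (dR/R) / strain = 0.0467 / 0.00328
GF = 14.2


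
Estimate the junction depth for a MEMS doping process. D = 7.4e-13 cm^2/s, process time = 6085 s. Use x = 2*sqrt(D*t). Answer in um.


Step 1: Compute D*t = 7.4e-13 * 6085 = 4.5029e-09 cm^2
Step 2: sqrt(D*t) = 6.71037e-05 cm
Step 3: x = 2 * 6.71037e-05 cm = 1.342074e-04 cm
Step 4: Convert to um (1 cm = 1e4 um): x = 1.342 um


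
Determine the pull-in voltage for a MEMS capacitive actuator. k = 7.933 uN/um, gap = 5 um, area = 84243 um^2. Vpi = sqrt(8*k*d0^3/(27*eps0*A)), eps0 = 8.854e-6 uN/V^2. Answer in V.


Step 1: Compute numerator: 8 * k * d0^3 = 8 * 7.933 * 5^3 = 7933.0
Step 2: Compute denominator: 27 * eps0 * A = 27 * 8.854e-6 * 84243 = 20.138963
Step 3: Vpi = sqrt(7933.0 / 20.138963)
Vpi = 19.85 V


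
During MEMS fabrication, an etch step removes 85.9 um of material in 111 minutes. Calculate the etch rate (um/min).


Step 1: Etch rate = depth / time
Step 2: rate = 85.9 / 111
rate = 0.774 um/min


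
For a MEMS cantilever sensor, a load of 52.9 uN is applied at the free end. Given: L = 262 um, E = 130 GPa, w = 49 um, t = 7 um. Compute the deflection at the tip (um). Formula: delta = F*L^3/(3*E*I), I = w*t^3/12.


Step 1: Calculate the second moment of area.
I = w * t^3 / 12 = 49 * 7^3 / 12 = 1400.5833 um^4
Step 2: Convert E to consistent units (1 GPa = 1000 uN/um^2).
E = 130 GPa = 130000 uN/um^2
Step 3: Calculate tip deflection.
delta = F * L^3 / (3 * E * I)
delta = 52.9 * 262^3 / (3 * 130000 * 1400.5833)
delta = 1.7418 um


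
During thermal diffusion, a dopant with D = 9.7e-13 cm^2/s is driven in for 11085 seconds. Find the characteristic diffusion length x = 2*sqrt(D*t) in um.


Step 1: Compute D*t = 9.7e-13 * 11085 = 1.075245e-08 cm^2
Step 2: sqrt(D*t) = 1.03694e-04 cm
Step 3: x = 2 * 1.03694e-04 cm = 2.07388e-04 cm
Step 4: Convert to um (1 cm = 1e4 um): x = 2.074 um


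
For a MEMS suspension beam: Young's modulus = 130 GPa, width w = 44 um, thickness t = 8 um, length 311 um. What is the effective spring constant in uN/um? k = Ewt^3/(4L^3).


Step 1: Convert E to consistent units (1 GPa = 1000 uN/um^2).
E = 130 GPa = 130000 uN/um^2
Step 2: Compute t^3 = 8^3 = 512
Step 3: Compute L^3 = 311^3 = 30080231
Step 4: k = 130000 * 44 * 512 / (4 * 30080231)
k = 24.3402 uN/um


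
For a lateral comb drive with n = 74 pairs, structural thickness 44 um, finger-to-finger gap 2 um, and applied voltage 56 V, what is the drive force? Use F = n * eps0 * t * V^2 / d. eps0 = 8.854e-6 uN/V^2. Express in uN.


Step 1: Parameters: n=74, eps0=8.854e-6 uN/V^2, t=44 um, V=56 V, d=2 um
Step 2: V^2 = 3136
Step 3: F = 74 * 8.854e-6 * 44 * 3136 / 2
F = 45.203 uN


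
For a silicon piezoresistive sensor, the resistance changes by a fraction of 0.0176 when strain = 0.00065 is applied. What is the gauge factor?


Step 1: Identify values.
dR/R = 0.0176, strain = 0.00065
Step 2: GF = (dR/R) / strain = 0.0176 / 0.00065
GF = 27.1


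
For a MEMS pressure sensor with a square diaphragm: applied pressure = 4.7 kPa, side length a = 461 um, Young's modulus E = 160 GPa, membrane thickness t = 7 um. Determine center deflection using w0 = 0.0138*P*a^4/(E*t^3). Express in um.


Step 1: Convert pressure to compatible units (E is in GPa, so P in GPa).
P = 4.7 kPa = 4.7e-6 GPa
Step 2: Compute numerator: 0.0138 * P * a^4.
a^4 = 461^4 = 45165175441
numerator = 0.0138 * 4.7e-6 * 45165175441 = 2.9294e+03
Step 3: Compute denominator: E * t^3 = 160 * 7^3 = 54880
Step 4: w0 = numerator / denominator = 2.9294e+03 / 54880 = 0.0534 um


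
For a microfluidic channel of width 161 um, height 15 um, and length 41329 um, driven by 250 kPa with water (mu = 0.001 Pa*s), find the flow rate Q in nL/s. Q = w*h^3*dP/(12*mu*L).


Step 1: Convert all dimensions to SI (meters).
w = 161e-6 m, h = 15e-6 m, L = 41329e-6 m, dP = 250e3 Pa
Step 2: Q = w * h^3 * dP / (12 * mu * L)
Q = 161e-6 * (15e-6)^3 * 250e3 / (12 * 0.001 * 41329e-6) = 2.7390724e-10 m^3/s
Step 3: Convert Q from m^3/s to nL/s (1 m^3 = 1e12 nL, so multiply by 1e12).
Q = 273.907 nL/s


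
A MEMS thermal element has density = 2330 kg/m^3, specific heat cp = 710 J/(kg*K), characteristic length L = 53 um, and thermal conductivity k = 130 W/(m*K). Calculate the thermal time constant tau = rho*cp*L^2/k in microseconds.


Step 1: Convert L to m: L = 53e-6 m
Step 2: L^2 = (53e-6)^2 = 2.809e-09 m^2
Step 3: tau = 2330 * 710 * 2.809e-09 / 130 = 3.574561e-05 s
Step 4: Convert to microseconds (multiply by 1e6).
tau = 35.746 us


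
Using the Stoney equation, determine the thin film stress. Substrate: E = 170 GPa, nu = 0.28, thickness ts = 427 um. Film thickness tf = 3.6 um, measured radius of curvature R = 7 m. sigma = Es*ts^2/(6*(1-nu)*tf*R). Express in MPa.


Step 1: Compute numerator: Es * ts^2 = 170 * 427^2 = 30995930 (GPa*um^2)
Step 2: Compute denominator (R in um): 6*(1-nu)*tf*R = 6*0.72*3.6*7e6 = 108864000.0 (um^2)
Step 3: sigma (GPa) = 30995930 / 108864000.0 = 2.84722e-01 GPa
Step 4: Convert to MPa (x1000): sigma = 284.7 MPa


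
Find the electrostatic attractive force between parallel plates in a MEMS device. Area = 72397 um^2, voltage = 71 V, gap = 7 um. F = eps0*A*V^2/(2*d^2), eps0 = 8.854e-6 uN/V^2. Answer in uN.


Step 1: Identify parameters.
eps0 = 8.854e-6 uN/V^2, A = 72397 um^2, V = 71 V, d = 7 um
Step 2: Compute V^2 = 71^2 = 5041
Step 3: Compute d^2 = 7^2 = 49
Step 4: F = 0.5 * 8.854e-6 * 72397 * 5041 / 49
F = 32.972 uN


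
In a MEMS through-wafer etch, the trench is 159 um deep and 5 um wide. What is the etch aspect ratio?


Step 1: AR = depth / width
Step 2: AR = 159 / 5
AR = 31.8


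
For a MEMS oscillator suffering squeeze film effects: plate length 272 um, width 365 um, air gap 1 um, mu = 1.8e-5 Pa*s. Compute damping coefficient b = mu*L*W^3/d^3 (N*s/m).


Step 1: Convert to SI.
L = 272e-6 m, W = 365e-6 m, d = 1e-6 m
Step 2: W^3 = (365e-6)^3 = 4.86e-11 m^3
Step 3: d^3 = (1e-6)^3 = 1.00e-18 m^3
Step 4: b = 1.8e-5 * 272e-6 * 4.86e-11 / 1.00e-18
b = 2.38e-01 N*s/m


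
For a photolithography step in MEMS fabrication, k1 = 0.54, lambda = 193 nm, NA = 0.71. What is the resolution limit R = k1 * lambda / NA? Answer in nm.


Step 1: Identify values: k1 = 0.54, lambda = 193 nm, NA = 0.71
Step 2: R = k1 * lambda / NA
R = 0.54 * 193 / 0.71
R = 146.8 nm


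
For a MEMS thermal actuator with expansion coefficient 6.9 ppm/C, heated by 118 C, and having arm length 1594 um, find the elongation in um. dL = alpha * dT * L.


Step 1: Convert CTE: alpha = 6.9 ppm/C = 6.9e-6 /C
Step 2: dL = 6.9e-6 * 118 * 1594
dL = 1.2978 um


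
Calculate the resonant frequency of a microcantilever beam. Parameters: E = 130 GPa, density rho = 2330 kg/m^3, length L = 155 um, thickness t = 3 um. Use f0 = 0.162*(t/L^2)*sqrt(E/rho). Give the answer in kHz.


Step 1: Convert units to SI.
t_SI = 3e-6 m, L_SI = 155e-6 m
Step 2: Calculate sqrt(E/rho).
sqrt(130e9 / 2330) = 7469.54 m/s
Step 3: Compute f0.
f0 = 0.162 * 3e-6 / (155e-6)^2 * 7469.54 = 151100.8 Hz = 151.1 kHz


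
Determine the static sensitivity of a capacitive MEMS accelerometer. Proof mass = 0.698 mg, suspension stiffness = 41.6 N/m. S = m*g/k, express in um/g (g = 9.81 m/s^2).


Step 1: Convert mass: m = 0.698 mg = 6.98e-07 kg
Step 2: S = m * g / k = 6.98e-07 * 9.81 / 41.6
Step 3: S = 1.65e-07 m/g
Step 4: Convert to um/g: S = 0.165 um/g


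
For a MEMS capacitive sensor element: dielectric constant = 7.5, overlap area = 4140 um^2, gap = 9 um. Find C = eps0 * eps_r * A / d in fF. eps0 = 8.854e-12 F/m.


Step 1: Convert area to m^2: A = 4140e-12 m^2
Step 2: Convert gap to m: d = 9e-6 m
Step 3: C = eps0 * eps_r * A / d
C = 8.854e-12 * 7.5 * 4140e-12 / 9e-6
Step 4: Convert to fF (multiply by 1e15).
C = 30.55 fF


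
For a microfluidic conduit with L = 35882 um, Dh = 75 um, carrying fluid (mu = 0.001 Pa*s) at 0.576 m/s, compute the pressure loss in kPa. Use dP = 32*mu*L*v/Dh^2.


Step 1: Convert to SI: L = 35882e-6 m, Dh = 75e-6 m
Step 2: dP = 32 * 0.001 * 35882e-6 * 0.576 / (75e-6)^2
Step 3: dP = 117578.14 Pa
Step 4: Convert to kPa: dP = 117.58 kPa


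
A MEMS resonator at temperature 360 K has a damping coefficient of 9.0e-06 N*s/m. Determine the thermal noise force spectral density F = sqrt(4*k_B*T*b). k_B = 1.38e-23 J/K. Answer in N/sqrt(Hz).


Step 1: Compute 4 * k_B * T * b
= 4 * 1.38e-23 * 360 * 9.0e-06
= 1.7885e-25 N^2/Hz
Step 2: F_noise = sqrt(1.7885e-25)
F_noise = 4.23e-13 N/sqrt(Hz)


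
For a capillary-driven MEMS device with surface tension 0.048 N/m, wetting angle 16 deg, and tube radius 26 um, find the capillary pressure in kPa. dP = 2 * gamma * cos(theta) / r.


Step 1: cos(16 deg) = 0.9613
Step 2: Convert r to m: r = 26e-6 m
Step 3: dP = 2 * 0.048 * 0.9613 / 26e-6 = 3549.4 Pa
Step 4: Convert Pa to kPa (divide by 1000).
dP = 3.55 kPa


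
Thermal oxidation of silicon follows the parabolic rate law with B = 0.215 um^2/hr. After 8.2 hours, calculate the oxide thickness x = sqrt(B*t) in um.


Step 1: Compute B*t = 0.215 * 8.2 = 1.763
Step 2: x = sqrt(1.763)
x = 1.328 um


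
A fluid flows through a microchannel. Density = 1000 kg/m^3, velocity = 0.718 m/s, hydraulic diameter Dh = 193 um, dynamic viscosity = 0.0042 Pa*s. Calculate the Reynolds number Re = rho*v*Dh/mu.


Step 1: Convert Dh to meters: Dh = 193e-6 m
Step 2: Re = rho * v * Dh / mu
Re = 1000 * 0.718 * 193e-6 / 0.0042
Re = 32.994


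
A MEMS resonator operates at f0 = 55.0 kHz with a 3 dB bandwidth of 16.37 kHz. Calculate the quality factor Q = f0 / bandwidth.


Step 1: Q = f0 / bandwidth
Step 2: Q = 55.0 / 16.37
Q = 3.4


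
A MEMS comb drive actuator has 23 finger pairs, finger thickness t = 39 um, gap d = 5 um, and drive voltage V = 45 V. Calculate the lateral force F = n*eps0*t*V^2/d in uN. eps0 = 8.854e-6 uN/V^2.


Step 1: Parameters: n=23, eps0=8.854e-6 uN/V^2, t=39 um, V=45 V, d=5 um
Step 2: V^2 = 2025
Step 3: F = 23 * 8.854e-6 * 39 * 2025 / 5
F = 3.217 uN


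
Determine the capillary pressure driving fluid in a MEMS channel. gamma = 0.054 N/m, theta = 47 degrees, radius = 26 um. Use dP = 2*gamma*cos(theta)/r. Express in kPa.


Step 1: cos(47 deg) = 0.682
Step 2: Convert r to m: r = 26e-6 m
Step 3: dP = 2 * 0.054 * 0.682 / 26e-6 = 2832.9 Pa
Step 4: Convert Pa to kPa (divide by 1000).
dP = 2.83 kPa


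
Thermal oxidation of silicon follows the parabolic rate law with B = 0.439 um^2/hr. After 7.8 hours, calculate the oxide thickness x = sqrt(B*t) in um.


Step 1: Compute B*t = 0.439 * 7.8 = 3.4242
Step 2: x = sqrt(3.4242)
x = 1.85 um


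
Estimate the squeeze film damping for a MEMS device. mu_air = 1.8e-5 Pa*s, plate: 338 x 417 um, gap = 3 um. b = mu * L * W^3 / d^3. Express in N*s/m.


Step 1: Convert to SI.
L = 338e-6 m, W = 417e-6 m, d = 3e-6 m
Step 2: W^3 = (417e-6)^3 = 7.25e-11 m^3
Step 3: d^3 = (3e-6)^3 = 2.70e-17 m^3
Step 4: b = 1.8e-5 * 338e-6 * 7.25e-11 / 2.70e-17
b = 1.63e-02 N*s/m


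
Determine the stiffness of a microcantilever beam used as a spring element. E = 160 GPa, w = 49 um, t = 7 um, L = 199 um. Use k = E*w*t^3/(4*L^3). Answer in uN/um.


Step 1: Convert E to consistent units (1 GPa = 1000 uN/um^2).
E = 160 GPa = 160000 uN/um^2
Step 2: Compute t^3 = 7^3 = 343
Step 3: Compute L^3 = 199^3 = 7880599
Step 4: k = 160000 * 49 * 343 / (4 * 7880599)
k = 85.3082 uN/um


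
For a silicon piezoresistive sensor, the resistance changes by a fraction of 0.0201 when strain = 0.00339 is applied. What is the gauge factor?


Step 1: Identify values.
dR/R = 0.0201, strain = 0.00339
Step 2: GF = (dR/R) / strain = 0.0201 / 0.00339
GF = 5.9


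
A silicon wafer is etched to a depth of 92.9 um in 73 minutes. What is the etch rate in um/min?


Step 1: Etch rate = depth / time
Step 2: rate = 92.9 / 73
rate = 1.273 um/min


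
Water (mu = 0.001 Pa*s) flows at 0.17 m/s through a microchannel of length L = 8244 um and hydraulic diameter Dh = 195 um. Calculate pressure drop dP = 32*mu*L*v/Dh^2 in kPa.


Step 1: Convert to SI: L = 8244e-6 m, Dh = 195e-6 m
Step 2: dP = 32 * 0.001 * 8244e-6 * 0.17 / (195e-6)^2
Step 3: dP = 1179.42 Pa
Step 4: Convert to kPa: dP = 1.18 kPa


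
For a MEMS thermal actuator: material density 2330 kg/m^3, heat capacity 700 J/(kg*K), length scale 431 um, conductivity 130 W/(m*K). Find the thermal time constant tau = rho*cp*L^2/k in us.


Step 1: Convert L to m: L = 431e-6 m
Step 2: L^2 = (431e-6)^2 = 1.85761e-07 m^2
Step 3: tau = 2330 * 700 * 1.85761e-07 / 130 = 2.33058608e-03 s
Step 4: Convert to microseconds (multiply by 1e6).
tau = 2330.586 us
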